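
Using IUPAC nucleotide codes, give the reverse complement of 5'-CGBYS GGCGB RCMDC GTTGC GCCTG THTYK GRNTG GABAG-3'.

Standard pairs A↔T, G↔C; ambiguity codes pair R↔Y, M↔K, S↔S, B↔V, D↔H, N↔N. Complement (GCVRSCCGCVYGKHGCAACGCGGACADARMCYNACCTVTC), then reverse for 5'→3'.

5′-CTVTCCANYCMRADACAGGCGCAACGHKGYVCGCCSRVCG-3′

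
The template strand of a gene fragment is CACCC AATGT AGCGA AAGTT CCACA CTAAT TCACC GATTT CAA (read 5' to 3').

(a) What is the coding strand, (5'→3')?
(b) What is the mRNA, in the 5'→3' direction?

(a) The coding strand is the reverse complement of the template: complement GTGGGTTACATCGCTTTCAAGGTGTGATTAAGTGGCTAAAGTT, then reverse.
(b) mRNA has the coding-strand sequence with T→U.

(a) 5'-TTGAAATCGGTGAATTAGTGTGGAACTTTCGCTACATTGGGTG-3'
(b) 5'-UUGAAAUCGGUGAAUUAGUGUGGAACUUUCGCUACAUUGGGUG-3'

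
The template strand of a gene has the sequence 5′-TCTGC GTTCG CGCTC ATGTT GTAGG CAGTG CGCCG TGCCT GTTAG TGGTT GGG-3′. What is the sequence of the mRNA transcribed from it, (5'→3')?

5′-CCCAACCACUAACAGGCACGGCGCACUGCCUACAACAUGAGCGCGAACGCAGA-3′

The mRNA has the sequence of the coding strand (reverse complement of the template) with T→U. Reverse complement of TCTGCGTTCGCGCTCATGTTGTAGGCAGTGCGCCGTGCCTGTTAGTGGTTGGG is CCCAACCACTAACAGGCACGGCGCACTGCCTACAACATGAGCGCGAACGCAGA; then T→U.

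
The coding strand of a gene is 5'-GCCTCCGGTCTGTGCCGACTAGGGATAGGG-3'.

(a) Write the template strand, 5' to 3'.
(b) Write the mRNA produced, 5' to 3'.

(a) The template strand is the reverse complement of the coding strand: complement CGGAGGCCAGACACGGCTGATCCCTATCCC, then reverse.
(b) mRNA matches the coding strand with T→U.

(a) 5'-CCCTATCCCTAGTCGGCACAGACCGGAGGC-3'
(b) 5'-GCCUCCGGUCUGUGCCGACUAGGGAUAGGG-3'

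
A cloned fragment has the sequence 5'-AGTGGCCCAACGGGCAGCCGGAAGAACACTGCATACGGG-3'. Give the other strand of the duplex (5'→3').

Pairing A↔T and G↔C gives TCACCGGGTTGCCCGTCGGCCTTCTTGTGACGTATGCCC, running 3'→5'. Reverse for the 5'→3' convention.

5'-CCCGTATGCAGTGTTCTTCCGGCTGCCCGTTGGGCCACT-3'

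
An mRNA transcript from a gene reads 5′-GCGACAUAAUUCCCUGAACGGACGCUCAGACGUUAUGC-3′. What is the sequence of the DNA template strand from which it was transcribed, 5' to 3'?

5'-GCATAACGTCTGAGCGTCCGTTCAGGGAATTATGTCGC-3'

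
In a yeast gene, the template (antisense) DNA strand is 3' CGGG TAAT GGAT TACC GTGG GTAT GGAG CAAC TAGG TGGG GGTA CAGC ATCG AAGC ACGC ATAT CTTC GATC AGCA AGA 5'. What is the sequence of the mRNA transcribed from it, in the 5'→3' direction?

Reading the template 3'→5' as shown, RNA polymerase pairs each base (A→U, T→A, G↔C) to build mRNA 5'→3' directly.

5'-GCCCAUUACCUAAUGGCACCCAUACCUCGUUGAUCCACCCCCAUGUCGUAGCUUCGUGCGUAUAGAAGCUAGUCGUUCU-3'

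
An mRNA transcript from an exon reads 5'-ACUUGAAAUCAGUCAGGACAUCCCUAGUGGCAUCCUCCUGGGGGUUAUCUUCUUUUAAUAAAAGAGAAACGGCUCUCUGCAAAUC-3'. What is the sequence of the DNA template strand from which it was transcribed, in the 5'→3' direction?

5'-GATTTGCAGAGAGCCGTTTCTCTTTTATTAAAAGAAGATAACCCCCAGGAGGATGCCACTAGGGATGTCCTGACTGATTTCAAGT-3'

Replace U with T to get the coding DNA strand: ACTTGAAATCAGTCAGGACATCCCTAGTGGCATCCTCCTGGGGGTTATCTTCTTTTAATAAAAGAGAAACGGCTCTCTGCAAATC. The template strand is its reverse complement (complement TGAACTTTAGTCAGTCCTGTAGGGATCACCGTAGGAGGACCCCCAATAGAAGAAAATTATTTTCTCTTTGCCGAGAGACGTTTAG, then reverse).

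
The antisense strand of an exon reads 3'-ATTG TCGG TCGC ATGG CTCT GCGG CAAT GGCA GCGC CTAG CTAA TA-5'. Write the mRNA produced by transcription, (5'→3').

5'-UAACAGCCAGCGUACCGAGACGCCGUUACCGUCGCGGAUCGAUUAU-3'

Reading the template 3'→5' as shown, RNA polymerase pairs each base (A→U, T→A, G↔C) to build mRNA 5'→3' directly.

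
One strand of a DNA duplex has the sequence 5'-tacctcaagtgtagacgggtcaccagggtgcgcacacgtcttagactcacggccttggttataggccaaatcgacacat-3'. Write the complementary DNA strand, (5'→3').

5'-ATGTGTCGATTTGGCCTATAACCAAGGCCGTGAGTCTAAGACGTGTGCGCACCCTGGTGACCCGTCTACACTTGAGGTA-3'

The complement of TACCTCAAGTGTAGACGGGTCACCAGGGTGCGCACACGTCTTAGACTCACGGCCTTGGTTATAGGCCAAATCGACACAT is ATGGAGTTCACATCTGCCCAGTGGTCCCACGCGTGTGCAGAATCTGAGTGCCGGAACCAATATCCGGTTTAGCTGTGTA (A↔T, G↔C). DNA strands are antiparallel, so the complementary strand runs 3'→5'; reversing gives the 5'→3' form.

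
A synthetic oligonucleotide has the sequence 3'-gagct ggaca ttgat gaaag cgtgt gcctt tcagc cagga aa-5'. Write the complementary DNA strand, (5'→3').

The strand is given 3'→5', so its complement runs 5'→3' in the same left-to-right order: pair each base A↔T, G↔C.

5'-CTCGACCTGTAACTACTTTCGCACACGGAAAGTCGGTCCTTT-3'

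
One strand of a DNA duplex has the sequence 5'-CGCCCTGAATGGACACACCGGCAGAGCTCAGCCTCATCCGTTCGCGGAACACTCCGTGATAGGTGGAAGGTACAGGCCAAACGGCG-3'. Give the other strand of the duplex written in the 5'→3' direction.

The complement of CGCCCTGAATGGACACACCGGCAGAGCTCAGCCTCATCCGTTCGCGGAACACTCCGTGATAGGTGGAAGGTACAGGCCAAACGGCG is GCGGGACTTACCTGTGTGGCCGTCTCGAGTCGGAGTAGGCAAGCGCCTTGTGAGGCACTATCCACCTTCCATGTCCGGTTTGCCGC (A↔T, G↔C). DNA strands are antiparallel, so the complementary strand runs 3'→5'; reversing gives the 5'→3' form.

5'-CGCCGTTTGGCCTGTACCTTCCACCTATCACGGAGTGTTCCGCGAACGGATGAGGCTGAGCTCTGCCGGTGTGTCCATTCAGGGCG-3'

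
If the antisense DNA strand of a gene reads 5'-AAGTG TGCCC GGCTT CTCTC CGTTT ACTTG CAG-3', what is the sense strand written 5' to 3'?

The coding strand is complementary and antiparallel to the template: take the complement (A↔T, G↔C) and reverse.

5′-CTGCAAGTAAACGGAGAGAAGCCGGGCACACTT-3′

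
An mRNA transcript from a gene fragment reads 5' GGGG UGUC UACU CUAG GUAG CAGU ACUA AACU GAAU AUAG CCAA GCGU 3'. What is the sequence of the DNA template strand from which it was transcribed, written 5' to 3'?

5′-ACGCTTGGCTATATTCAGTTTAGTACTGCTACCTAGAGTAGACACCCC-3′

Replace U with T to get the coding DNA strand: GGGGTGTCTACTCTAGGTAGCAGTACTAAACTGAATATAGCCAAGCGT. The template strand is its reverse complement (complement CCCCACAGATGAGATCCATCGTCATGATTTGACTTATATCGGTTCGCA, then reverse).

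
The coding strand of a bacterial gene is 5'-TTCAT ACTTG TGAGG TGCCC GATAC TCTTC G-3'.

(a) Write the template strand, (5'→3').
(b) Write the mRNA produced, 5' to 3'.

(a) The template strand is the reverse complement of the coding strand: complement AAGTATGAACACTCCACGGGCTATGAGAAGC, then reverse.
(b) mRNA matches the coding strand with T→U.

(a) 5'-CGAAGAGTATCGGGCACCTCACAAGTATGAA-3'
(b) 5′-UUCAUACUUGUGAGGUGCCCGAUACUCUUCG-3′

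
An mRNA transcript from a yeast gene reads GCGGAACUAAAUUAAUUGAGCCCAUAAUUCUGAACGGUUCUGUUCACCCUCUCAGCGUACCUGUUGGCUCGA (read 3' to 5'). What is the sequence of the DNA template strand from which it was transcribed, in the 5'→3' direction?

Written 5'→3' the mRNA is AGCUCGGUUGUCCAUGCGACUCUCCCACUUGUCUUGGCAAGUCUUAAUACCCGAGUUAAUUAAAUCAAGGCG, so the coding DNA strand is AGCTCGGTTGTCCATGCGACTCTCCCACTTGTCTTGGCAAGTCTTAATACCCGAGTTAATTAAATCAAGGCG. The template is its reverse complement.

5′-CGCCTTGATTTAATTAACTCGGGTATTAAGACTTGCCAAGACAAGTGGGAGAGTCGCATGGACAACCGAGCT-3′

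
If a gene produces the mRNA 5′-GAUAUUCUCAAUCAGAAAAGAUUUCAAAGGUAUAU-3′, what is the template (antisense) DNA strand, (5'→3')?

5'-ATATACCTTTGAAATCTTTTCTGATTGAGAATATC-3'

Replace U with T to get the coding DNA strand: GATATTCTCAATCAGAAAAGATTTCAAAGGTATAT. The template strand is its reverse complement (complement CTATAAGAGTTAGTCTTTTCTAAAGTTTCCATATA, then reverse).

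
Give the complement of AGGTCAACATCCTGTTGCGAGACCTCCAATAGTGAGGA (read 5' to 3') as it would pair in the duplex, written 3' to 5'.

Base-pairing A↔T, G↔C gives the complement. The complementary strand is antiparallel, so paired with a 5'→3' strand it runs 3'→5'.

3'-TCCAGTTGTAGGACAACGCTCTGGAGGTTATCACTCCT-5'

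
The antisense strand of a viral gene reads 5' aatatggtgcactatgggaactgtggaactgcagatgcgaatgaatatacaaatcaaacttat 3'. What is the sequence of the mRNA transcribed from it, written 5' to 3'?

5′-AUAAGUUUGAUUUGUAUAUUCAUUCGCAUCUGCAGUUCCACAGUUCCCAUAGUGCACCAUAUU-3′

RNA polymerase reads the template 3'→5' and synthesizes mRNA 5'→3' by base-pairing (A→U, T→A, G↔C). The complement of the template is TTATACCACGTGATACCCTTGACACCTTGACGTCTACGCTTACTTATATGTTTAGTTTGAATA; antiparallel, so 5'→3' the coding strand is ATAAGTTTGATTTGTATATTCATTCGCATCTGCAGTTCCACAGTTCCCATAGTGCACCATATT. Replace T with U for the mRNA.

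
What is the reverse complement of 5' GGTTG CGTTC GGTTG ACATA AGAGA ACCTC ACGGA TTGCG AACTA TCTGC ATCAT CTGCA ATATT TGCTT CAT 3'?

5'-ATGAAGCAAATATTGCAGATGATGCAGATAGTTCGCAATCCGTGAGGTTCTCTTATGTCAACCGAACGCAACC-3'

Complement each base (A↔T, G↔C): CCAACGCAAGCCAACTGTATTCTCTTGGAGTGCCTAACGCTTGATAGACGTAGTAGACGTTATAAACGAAGTA. Then reverse.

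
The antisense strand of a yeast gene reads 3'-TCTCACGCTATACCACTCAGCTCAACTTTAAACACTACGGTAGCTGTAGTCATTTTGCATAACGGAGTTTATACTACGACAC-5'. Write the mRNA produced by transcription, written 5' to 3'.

Reading the template 3'→5' as shown, RNA polymerase pairs each base (A→U, T→A, G↔C) to build mRNA 5'→3' directly.

5'-AGAGUGCGAUAUGGUGAGUCGAGUUGAAAUUUGUGAUGCCAUCGACAUCAGUAAAACGUAUUGCCUCAAAUAUGAUGCUGUG-3'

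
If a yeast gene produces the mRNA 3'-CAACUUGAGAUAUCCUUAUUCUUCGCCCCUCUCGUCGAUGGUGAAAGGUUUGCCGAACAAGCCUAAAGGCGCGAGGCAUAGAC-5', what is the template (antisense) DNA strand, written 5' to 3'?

5'-GTTGAACTCTATAGGAATAAGAAGCGGGGAGAGCAGCTACCACTTTCCAAACGGCTTGTTCGGATTTCCGCGCTCCGTATCTG-3'

Written 5'→3' the mRNA is CAGAUACGGAGCGCGGAAAUCCGAACAAGCCGUUUGGAAAGUGGUAGCUGCUCUCCCCGCUUCUUAUUCCUAUAGAGUUCAAC, so the coding DNA strand is CAGATACGGAGCGCGGAAATCCGAACAAGCCGTTTGGAAAGTGGTAGCTGCTCTCCCCGCTTCTTATTCCTATAGAGTTCAAC. The template is its reverse complement.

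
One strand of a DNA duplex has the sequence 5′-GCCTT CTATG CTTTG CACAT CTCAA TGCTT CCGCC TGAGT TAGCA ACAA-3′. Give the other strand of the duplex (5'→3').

Pairing A↔T and G↔C gives CGGAAGATACGAAACGTGTAGAGTTACGAAGGCGGACTCAATCGTTGTT, running 3'→5'. Reverse for the 5'→3' convention.

5'-TTGTTGCTAACTCAGGCGGAAGCATTGAGATGTGCAAAGCATAGAAGGC-3'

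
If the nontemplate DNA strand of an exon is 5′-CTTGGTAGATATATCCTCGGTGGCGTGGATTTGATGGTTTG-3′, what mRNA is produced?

5'-CUUGGUAGAUAUAUCCUCGGUGGCGUGGAUUUGAUGGUUUG-3'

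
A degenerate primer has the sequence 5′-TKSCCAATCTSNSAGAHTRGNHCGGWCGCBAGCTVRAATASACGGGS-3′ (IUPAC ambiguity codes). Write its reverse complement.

Standard pairs A↔T, G↔C; ambiguity codes pair R↔Y, K↔M, W↔W, S↔S, B↔V, H↔D, N↔N. Complement (AMSGGTTAGASNSTCTDAYCNDGCCWGCGVTCGABYTTATSTGCCCS), then reverse for 5'→3'.

5'-SCCCGTSTATTYBAGCTVGCGWCCGDNCYADTCTSNSAGATTGGSMA-3'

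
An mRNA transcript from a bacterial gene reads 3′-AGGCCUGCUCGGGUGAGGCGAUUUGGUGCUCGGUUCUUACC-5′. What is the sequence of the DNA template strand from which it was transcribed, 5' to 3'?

5'-TCCGGACGAGCCCACTCCGCTAAACCACGAGCCAAGAATGG-3'

Written 5'→3' the mRNA is CCAUUCUUGGCUCGUGGUUUAGCGGAGUGGGCUCGUCCGGA, so the coding DNA strand is CCATTCTTGGCTCGTGGTTTAGCGGAGTGGGCTCGTCCGGA. The template is its reverse complement.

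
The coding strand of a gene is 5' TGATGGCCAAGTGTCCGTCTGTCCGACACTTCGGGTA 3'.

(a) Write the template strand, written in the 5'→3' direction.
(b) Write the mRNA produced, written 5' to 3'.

(a) 5'-TACCCGAAGTGTCGGACAGACGGACACTTGGCCATCA-3'
(b) 5′-UGAUGGCCAAGUGUCCGUCUGUCCGACACUUCGGGUA-3′

(a) The template strand is the reverse complement of the coding strand: complement ACTACCGGTTCACAGGCAGACAGGCTGTGAAGCCCAT, then reverse.
(b) mRNA matches the coding strand with T→U.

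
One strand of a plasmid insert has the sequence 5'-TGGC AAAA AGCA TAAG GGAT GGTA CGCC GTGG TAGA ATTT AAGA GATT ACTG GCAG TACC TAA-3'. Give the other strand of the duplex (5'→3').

Pairing A↔T and G↔C gives ACCGTTTTTCGTATTCCCTACCATGCGGCACCATCTTAAATTCTCTAATGACCGTCATGGATT, running 3'→5'. Reverse for the 5'→3' convention.

5′-TTAGGTACTGCCAGTAATCTCTTAAATTCTACCACGGCGTACCATCCCTTATGCTTTTTGCCA-3′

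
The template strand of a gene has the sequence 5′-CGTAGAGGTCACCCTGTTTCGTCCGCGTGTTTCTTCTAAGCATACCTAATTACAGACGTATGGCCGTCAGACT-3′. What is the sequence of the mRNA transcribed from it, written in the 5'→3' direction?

5'-AGUCUGACGGCCAUACGUCUGUAAUUAGGUAUGCUUAGAAGAAACACGCGGACGAAACAGGGUGACCUCUACG-3'

The mRNA has the sequence of the coding strand (reverse complement of the template) with T→U. Reverse complement of CGTAGAGGTCACCCTGTTTCGTCCGCGTGTTTCTTCTAAGCATACCTAATTACAGACGTATGGCCGTCAGACT is AGTCTGACGGCCATACGTCTGTAATTAGGTATGCTTAGAAGAAACACGCGGACGAAACAGGGTGACCTCTACG; then T→U.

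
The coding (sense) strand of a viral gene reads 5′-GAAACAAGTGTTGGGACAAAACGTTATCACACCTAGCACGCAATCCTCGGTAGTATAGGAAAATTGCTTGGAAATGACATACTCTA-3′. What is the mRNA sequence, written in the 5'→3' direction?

5'-GAAACAAGUGUUGGGACAAAACGUUAUCACACCUAGCACGCAAUCCUCGGUAGUAUAGGAAAAUUGCUUGGAAAUGACAUACUCUA-3'

The mRNA is synthesized from the template strand, so it matches the coding strand with T replaced by U.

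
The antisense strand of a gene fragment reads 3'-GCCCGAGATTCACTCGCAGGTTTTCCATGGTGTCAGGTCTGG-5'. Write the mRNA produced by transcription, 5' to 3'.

Reading the template 3'→5' as shown, RNA polymerase pairs each base (A→U, T→A, G↔C) to build mRNA 5'→3' directly.

5′-CGGGCUCUAAGUGAGCGUCCAAAAGGUACCACAGUCCAGACC-3′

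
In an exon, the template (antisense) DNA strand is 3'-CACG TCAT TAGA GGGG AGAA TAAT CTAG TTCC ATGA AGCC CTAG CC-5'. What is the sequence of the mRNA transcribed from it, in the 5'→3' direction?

5'-GUGCAGUAAUCUCCCCUCUUAUUAGAUCAAGGUACUUCGGGAUCGG-3'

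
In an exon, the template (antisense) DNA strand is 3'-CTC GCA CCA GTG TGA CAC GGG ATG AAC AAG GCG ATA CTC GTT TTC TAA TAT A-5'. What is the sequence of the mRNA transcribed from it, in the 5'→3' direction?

5'-GAGCGUGGUCACACUGUGCCCUACUUGUUCCGCUAUGAGCAAAAGAUUAUAU-3'

Reading the template 3'→5' as shown, RNA polymerase pairs each base (A→U, T→A, G↔C) to build mRNA 5'→3' directly.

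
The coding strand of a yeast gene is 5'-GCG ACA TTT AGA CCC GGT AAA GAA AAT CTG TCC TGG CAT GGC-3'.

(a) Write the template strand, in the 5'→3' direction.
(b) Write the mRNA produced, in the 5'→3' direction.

(a) 5'-GCCATGCCAGGACAGATTTTCTTTACCGGGTCTAAATGTCGC-3'
(b) 5′-GCGACAUUUAGACCCGGUAAAGAAAAUCUGUCCUGGCAUGGC-3′

(a) The template strand is the reverse complement of the coding strand: complement CGCTGTAAATCTGGGCCATTTCTTTTAGACAGGACCGTACCG, then reverse.
(b) mRNA matches the coding strand with T→U.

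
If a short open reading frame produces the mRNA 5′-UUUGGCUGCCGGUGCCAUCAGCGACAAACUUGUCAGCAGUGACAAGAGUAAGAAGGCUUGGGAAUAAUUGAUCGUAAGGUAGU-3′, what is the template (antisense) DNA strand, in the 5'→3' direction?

5'-ACTACCTTACGATCAATTATTCCCAAGCCTTCTTACTCTTGTCACTGCTGACAAGTTTGTCGCTGATGGCACCGGCAGCCAAA-3'

Replace U with T to get the coding DNA strand: TTTGGCTGCCGGTGCCATCAGCGACAAACTTGTCAGCAGTGACAAGAGTAAGAAGGCTTGGGAATAATTGATCGTAAGGTAGT. The template strand is its reverse complement (complement AAACCGACGGCCACGGTAGTCGCTGTTTGAACAGTCGTCACTGTTCTCATTCTTCCGAACCCTTATTAACTAGCATTCCATCA, then reverse).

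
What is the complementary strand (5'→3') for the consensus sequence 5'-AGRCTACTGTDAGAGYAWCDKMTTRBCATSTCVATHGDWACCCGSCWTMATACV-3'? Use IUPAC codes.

Standard pairs A↔T, G↔C; ambiguity codes pair R↔Y, M↔K, W↔W, S↔S, B↔V, D↔H. Complement (TCYGATGACAHTCTCRTWGHMKAAYVGTASAGBTADCHWTGGGCSGWAKTATGB), then reverse for 5'→3'.

5'-BGTATKAWGSCGGGTWHCDATBGASATGVYAAKMHGWTRCTCTHACAGTAGYCT-3'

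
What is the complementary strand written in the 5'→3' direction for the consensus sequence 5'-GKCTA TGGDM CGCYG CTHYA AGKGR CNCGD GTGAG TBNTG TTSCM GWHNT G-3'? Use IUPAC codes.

Standard pairs A↔T, G↔C; ambiguity codes pair R↔Y, M↔K, W↔W, S↔S, B↔V, D↔H, N↔N. Complement (CMGATACCHKGCGRCGADRTTCMCYGNGCHCACTCAVNACAASGKCWDNAC), then reverse for 5'→3'.

5'-CANDWCKGSAACANVACTCACHCGNGYCMCTTRDAGCRGCGKHCCATAGMC-3'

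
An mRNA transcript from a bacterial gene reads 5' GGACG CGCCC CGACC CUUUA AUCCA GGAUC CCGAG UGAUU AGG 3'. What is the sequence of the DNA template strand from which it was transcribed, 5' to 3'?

Replace U with T to get the coding DNA strand: GGACGCGCCCCGACCCTTTAATCCAGGATCCCGAGTGATTAGG. The template strand is its reverse complement (complement CCTGCGCGGGGCTGGGAAATTAGGTCCTAGGGCTCACTAATCC, then reverse).

5'-CCTAATCACTCGGGATCCTGGATTAAAGGGTCGGGGCGCGTCC-3'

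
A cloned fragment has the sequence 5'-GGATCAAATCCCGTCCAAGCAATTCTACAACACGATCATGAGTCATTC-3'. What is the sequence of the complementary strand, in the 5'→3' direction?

Pairing A↔T and G↔C gives CCTAGTTTAGGGCAGGTTCGTTAAGATGTTGTGCTAGTACTCAGTAAG, running 3'→5'. Reverse for the 5'→3' convention.

5′-GAATGACTCATGATCGTGTTGTAGAATTGCTTGGACGGGATTTGATCC-3′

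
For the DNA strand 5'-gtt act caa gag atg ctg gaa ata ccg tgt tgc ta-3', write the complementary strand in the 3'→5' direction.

3'-CAATGAGTTCTCTACGACCTTTATGGCACAACGAT-5'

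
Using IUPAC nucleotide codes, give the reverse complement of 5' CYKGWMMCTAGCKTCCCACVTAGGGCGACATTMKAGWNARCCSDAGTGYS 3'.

5'-SRCACTHSGGYTNWCTMKAATGTCGCCCTABGTGGGAMGCTAGKKWCMRG-3'

Standard pairs A↔T, G↔C; ambiguity codes pair R↔Y, M↔K, W↔W, S↔S, D↔H, V↔B, N↔N. Complement (GRMCWKKGATCGMAGGGTGBATCCCGCTGTAAKMTCWNTYGGSHTCACRS), then reverse for 5'→3'.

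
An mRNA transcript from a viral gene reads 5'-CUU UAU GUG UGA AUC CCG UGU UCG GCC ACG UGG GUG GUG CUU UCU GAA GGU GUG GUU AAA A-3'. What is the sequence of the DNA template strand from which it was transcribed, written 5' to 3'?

Replace U with T to get the coding DNA strand: CTTTATGTGTGAATCCCGTGTTCGGCCACGTGGGTGGTGCTTTCTGAAGGTGTGGTTAAAA. The template strand is its reverse complement (complement GAAATACACACTTAGGGCACAAGCCGGTGCACCCACCACGAAAGACTTCCACACCAATTTT, then reverse).

5'-TTTTAACCACACCTTCAGAAAGCACCACCCACGTGGCCGAACACGGGATTCACACATAAAG-3'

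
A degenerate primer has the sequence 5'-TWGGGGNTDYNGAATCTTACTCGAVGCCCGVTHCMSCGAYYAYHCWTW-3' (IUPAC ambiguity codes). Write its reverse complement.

5'-WAWGDRTRRTCGSKGDABCGGGCBTCGAGTAAGATTCNRHANCCCCWA-3'

Standard pairs A↔T, G↔C; ambiguity codes pair Y↔R, M↔K, W↔W, S↔S, D↔H, V↔B, N↔N. Complement (AWCCCCNAHRNCTTAGAATGAGCTBCGGGCBADGKSGCTRRTRDGWAW), then reverse for 5'→3'.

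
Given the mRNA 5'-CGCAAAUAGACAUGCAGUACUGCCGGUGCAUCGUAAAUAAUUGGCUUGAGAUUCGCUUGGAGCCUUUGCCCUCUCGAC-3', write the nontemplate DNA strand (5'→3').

The coding DNA strand has the same 5'→3' sequence as the mRNA with U replaced by T.

5'-CGCAAATAGACATGCAGTACTGCCGGTGCATCGTAAATAATTGGCTTGAGATTCGCTTGGAGCCTTTGCCCTCTCGAC-3'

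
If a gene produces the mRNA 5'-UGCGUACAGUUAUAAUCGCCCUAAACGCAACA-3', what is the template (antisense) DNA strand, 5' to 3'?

Replace U with T to get the coding DNA strand: TGCGTACAGTTATAATCGCCCTAAACGCAACA. The template strand is its reverse complement (complement ACGCATGTCAATATTAGCGGGATTTGCGTTGT, then reverse).

5'-TGTTGCGTTTAGGGCGATTATAACTGTACGCA-3'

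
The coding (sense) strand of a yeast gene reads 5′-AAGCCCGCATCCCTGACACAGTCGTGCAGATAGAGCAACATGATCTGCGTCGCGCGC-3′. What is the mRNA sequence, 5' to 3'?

The mRNA is synthesized from the template strand, so it matches the coding strand with T replaced by U.

5′-AAGCCCGCAUCCCUGACACAGUCGUGCAGAUAGAGCAACAUGAUCUGCGUCGCGCGC-3′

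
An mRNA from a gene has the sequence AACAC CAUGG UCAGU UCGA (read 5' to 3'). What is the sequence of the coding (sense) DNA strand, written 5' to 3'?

The coding DNA strand has the same 5'→3' sequence as the mRNA with U replaced by T.

5′-AACACCATGGTCAGTTCGA-3′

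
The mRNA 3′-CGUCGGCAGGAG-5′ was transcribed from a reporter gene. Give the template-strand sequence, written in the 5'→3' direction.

5'-GCAGCCGTCCTC-3'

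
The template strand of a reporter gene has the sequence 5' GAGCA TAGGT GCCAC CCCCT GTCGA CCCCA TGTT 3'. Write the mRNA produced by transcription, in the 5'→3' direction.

5'-AACAUGGGGUCGACAGGGGGUGGCACCUAUGCUC-3'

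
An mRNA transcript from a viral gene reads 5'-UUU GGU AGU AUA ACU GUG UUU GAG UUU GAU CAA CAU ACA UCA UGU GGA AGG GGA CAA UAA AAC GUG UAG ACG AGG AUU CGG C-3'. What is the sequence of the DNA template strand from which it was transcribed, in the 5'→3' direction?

Replace U with T to get the coding DNA strand: TTTGGTAGTATAACTGTGTTTGAGTTTGATCAACATACATCATGTGGAAGGGGACAATAAAACGTGTAGACGAGGATTCGGC. The template strand is its reverse complement (complement AAACCATCATATTGACACAAACTCAAACTAGTTGTATGTAGTACACCTTCCCCTGTTATTTTGCACATCTGCTCCTAAGCCG, then reverse).

5′-GCCGAATCCTCGTCTACACGTTTTATTGTCCCCTTCCACATGATGTATGTTGATCAAACTCAAACACAGTTATACTACCAAA-3′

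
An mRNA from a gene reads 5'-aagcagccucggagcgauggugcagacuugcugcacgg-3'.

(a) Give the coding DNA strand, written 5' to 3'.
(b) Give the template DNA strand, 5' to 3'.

(a) The coding strand matches the mRNA with U→T.
(b) The template strand is the reverse complement of the coding strand.

(a) 5'-AAGCAGCCTCGGAGCGATGGTGCAGACTTGCTGCACGG-3'
(b) 5'-CCGTGCAGCAAGTCTGCACCATCGCTCCGAGGCTGCTT-3'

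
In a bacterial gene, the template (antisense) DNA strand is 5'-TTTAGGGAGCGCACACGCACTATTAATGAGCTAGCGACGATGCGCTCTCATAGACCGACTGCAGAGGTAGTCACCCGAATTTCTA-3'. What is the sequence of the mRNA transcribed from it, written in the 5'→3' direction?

RNA polymerase reads the template 3'→5' and synthesizes mRNA 5'→3' by base-pairing (A→U, T→A, G↔C). The complement of the template is AAATCCCTCGCGTGTGCGTGATAATTACTCGATCGCTGCTACGCGAGAGTATCTGGCTGACGTCTCCATCAGTGGGCTTAAAGAT; antiparallel, so 5'→3' the coding strand is TAGAAATTCGGGTGACTACCTCTGCAGTCGGTCTATGAGAGCGCATCGTCGCTAGCTCATTAATAGTGCGTGTGCGCTCCCTAAA. Replace T with U for the mRNA.

5'-UAGAAAUUCGGGUGACUACCUCUGCAGUCGGUCUAUGAGAGCGCAUCGUCGCUAGCUCAUUAAUAGUGCGUGUGCGCUCCCUAAA-3'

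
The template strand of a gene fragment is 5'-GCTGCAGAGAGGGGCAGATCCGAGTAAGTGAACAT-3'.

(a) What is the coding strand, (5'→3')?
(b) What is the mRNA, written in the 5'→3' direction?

(a) 5'-ATGTTCACTTACTCGGATCTGCCCCTCTCTGCAGC-3'
(b) 5'-AUGUUCACUUACUCGGAUCUGCCCCUCUCUGCAGC-3'

(a) The coding strand is the reverse complement of the template: complement CGACGTCTCTCCCCGTCTAGGCTCATTCACTTGTA, then reverse.
(b) mRNA has the coding-strand sequence with T→U.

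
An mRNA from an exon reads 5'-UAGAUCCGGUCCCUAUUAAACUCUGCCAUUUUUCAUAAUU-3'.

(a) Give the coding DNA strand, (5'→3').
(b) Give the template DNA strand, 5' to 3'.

(a) The coding strand matches the mRNA with U→T.
(b) The template strand is the reverse complement of the coding strand.

(a) 5'-TAGATCCGGTCCCTATTAAACTCTGCCATTTTTCATAATT-3'
(b) 5'-AATTATGAAAAATGGCAGAGTTTAATAGGGACCGGATCTA-3'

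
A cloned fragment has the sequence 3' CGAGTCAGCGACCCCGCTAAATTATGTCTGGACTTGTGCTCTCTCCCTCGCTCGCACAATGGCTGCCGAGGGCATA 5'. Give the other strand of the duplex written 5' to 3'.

5′-GCTCAGTCGCTGGGGCGATTTAATACAGACCTGAACACGAGAGAGGGAGCGAGCGTGTTACCGACGGCTCCCGTAT-3′

The strand is given 3'→5', so its complement runs 5'→3' in the same left-to-right order: pair each base A↔T, G↔C.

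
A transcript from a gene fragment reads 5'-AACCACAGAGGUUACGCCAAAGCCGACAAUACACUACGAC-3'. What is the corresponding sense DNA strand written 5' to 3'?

5′-AACCACAGAGGTTACGCCAAAGCCGACAATACACTACGAC-3′

The coding DNA strand has the same 5'→3' sequence as the mRNA with U replaced by T.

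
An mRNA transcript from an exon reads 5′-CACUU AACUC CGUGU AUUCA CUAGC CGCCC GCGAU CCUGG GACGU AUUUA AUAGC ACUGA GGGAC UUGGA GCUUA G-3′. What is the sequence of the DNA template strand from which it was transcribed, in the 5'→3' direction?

5'-CTAAGCTCCAAGTCCCTCAGTGCTATTAAATACGTCCCAGGATCGCGGGCGGCTAGTGAATACACGGAGTTAAGTG-3'

Replace U with T to get the coding DNA strand: CACTTAACTCCGTGTATTCACTAGCCGCCCGCGATCCTGGGACGTATTTAATAGCACTGAGGGACTTGGAGCTTAG. The template strand is its reverse complement (complement GTGAATTGAGGCACATAAGTGATCGGCGGGCGCTAGGACCCTGCATAAATTATCGTGACTCCCTGAACCTCGAATC, then reverse).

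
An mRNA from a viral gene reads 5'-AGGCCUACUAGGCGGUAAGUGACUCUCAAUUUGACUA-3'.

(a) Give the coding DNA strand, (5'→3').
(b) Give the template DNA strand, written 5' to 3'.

(a) 5'-AGGCCTACTAGGCGGTAAGTGACTCTCAATTTGACTA-3'
(b) 5'-TAGTCAAATTGAGAGTCACTTACCGCCTAGTAGGCCT-3'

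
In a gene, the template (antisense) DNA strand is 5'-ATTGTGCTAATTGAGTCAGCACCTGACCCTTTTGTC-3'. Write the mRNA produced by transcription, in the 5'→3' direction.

The mRNA has the sequence of the coding strand (reverse complement of the template) with T→U. Reverse complement of ATTGTGCTAATTGAGTCAGCACCTGACCCTTTTGTC is GACAAAAGGGTCAGGTGCTGACTCAATTAGCACAAT; then T→U.

5'-GACAAAAGGGUCAGGUGCUGACUCAAUUAGCACAAU-3'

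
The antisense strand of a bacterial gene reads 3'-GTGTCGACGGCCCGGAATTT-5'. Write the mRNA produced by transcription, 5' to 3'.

5′-CACAGCUGCCGGGCCUUAAA-3′

Reading the template 3'→5' as shown, RNA polymerase pairs each base (A→U, T→A, G↔C) to build mRNA 5'→3' directly.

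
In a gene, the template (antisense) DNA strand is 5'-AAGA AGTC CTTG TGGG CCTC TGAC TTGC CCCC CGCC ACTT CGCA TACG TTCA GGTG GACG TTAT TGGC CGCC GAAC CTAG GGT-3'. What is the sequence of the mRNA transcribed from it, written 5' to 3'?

5'-ACCCUAGGUUCGGCGGCCAAUAACGUCCACCUGAACGUAUGCGAAGUGGCGGGGGGCAAGUCAGAGGCCCACAAGGACUUCUU-3'

RNA polymerase reads the template 3'→5' and synthesizes mRNA 5'→3' by base-pairing (A→U, T→A, G↔C). The complement of the template is TTCTTCAGGAACACCCGGAGACTGAACGGGGGGCGGTGAAGCGTATGCAAGTCCACCTGCAATAACCGGCGGCTTGGATCCCA; antiparallel, so 5'→3' the coding strand is ACCCTAGGTTCGGCGGCCAATAACGTCCACCTGAACGTATGCGAAGTGGCGGGGGGCAAGTCAGAGGCCCACAAGGACTTCTT. Replace T with U for the mRNA.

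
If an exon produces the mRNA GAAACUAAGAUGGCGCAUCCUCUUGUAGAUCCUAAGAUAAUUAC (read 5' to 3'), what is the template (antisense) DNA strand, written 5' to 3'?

5'-GTAATTATCTTAGGATCTACAAGAGGATGCGCCATCTTAGTTTC-3'

Replace U with T to get the coding DNA strand: GAAACTAAGATGGCGCATCCTCTTGTAGATCCTAAGATAATTAC. The template strand is its reverse complement (complement CTTTGATTCTACCGCGTAGGAGAACATCTAGGATTCTATTAATG, then reverse).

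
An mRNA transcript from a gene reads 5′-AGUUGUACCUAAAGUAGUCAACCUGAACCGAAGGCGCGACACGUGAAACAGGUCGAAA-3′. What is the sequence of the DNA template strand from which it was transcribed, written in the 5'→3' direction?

5'-TTTCGACCTGTTTCACGTGTCGCGCCTTCGGTTCAGGTTGACTACTTTAGGTACAACT-3'

Replace U with T to get the coding DNA strand: AGTTGTACCTAAAGTAGTCAACCTGAACCGAAGGCGCGACACGTGAAACAGGTCGAAA. The template strand is its reverse complement (complement TCAACATGGATTTCATCAGTTGGACTTGGCTTCCGCGCTGTGCACTTTGTCCAGCTTT, then reverse).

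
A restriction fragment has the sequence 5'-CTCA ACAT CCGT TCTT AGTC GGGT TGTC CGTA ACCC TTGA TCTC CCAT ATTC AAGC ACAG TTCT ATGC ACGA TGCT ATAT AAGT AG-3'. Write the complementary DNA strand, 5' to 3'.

5'-CTACTTATATAGCATCGTGCATAGAACTGTGCTTGAATATGGGAGATCAAGGGTTACGGACAACCCGACTAAGAACGGATGTTGAG-3'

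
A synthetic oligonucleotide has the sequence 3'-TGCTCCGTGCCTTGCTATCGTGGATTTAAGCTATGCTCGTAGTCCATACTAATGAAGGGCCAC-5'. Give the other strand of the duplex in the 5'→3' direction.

5'-ACGAGGCACGGAACGATAGCACCTAAATTCGATACGAGCATCAGGTATGATTACTTCCCGGTG-3'

The strand is given 3'→5', so its complement runs 5'→3' in the same left-to-right order: pair each base A↔T, G↔C.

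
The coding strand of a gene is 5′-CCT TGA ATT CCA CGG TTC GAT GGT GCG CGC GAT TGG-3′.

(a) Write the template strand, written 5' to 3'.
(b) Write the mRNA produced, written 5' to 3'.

(a) The template strand is the reverse complement of the coding strand: complement GGAACTTAAGGTGCCAAGCTACCACGCGCGCTAACC, then reverse.
(b) mRNA matches the coding strand with T→U.

(a) 5′-CCAATCGCGCGCACCATCGAACCGTGGAATTCAAGG-3′
(b) 5'-CCUUGAAUUCCACGGUUCGAUGGUGCGCGCGAUUGG-3'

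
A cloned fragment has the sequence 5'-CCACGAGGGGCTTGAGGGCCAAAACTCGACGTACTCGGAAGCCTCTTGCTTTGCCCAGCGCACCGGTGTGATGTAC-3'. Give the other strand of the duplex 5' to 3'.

5'-GTACATCACACCGGTGCGCTGGGCAAAGCAAGAGGCTTCCGAGTACGTCGAGTTTTGGCCCTCAAGCCCCTCGTGG-3'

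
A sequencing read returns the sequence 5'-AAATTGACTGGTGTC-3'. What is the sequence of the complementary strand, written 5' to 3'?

The complement of AAATTGACTGGTGTC is TTTAACTGACCACAG (A↔T, G↔C). DNA strands are antiparallel, so the complementary strand runs 3'→5'; reversing gives the 5'→3' form.

5'-GACACCAGTCAATTT-3'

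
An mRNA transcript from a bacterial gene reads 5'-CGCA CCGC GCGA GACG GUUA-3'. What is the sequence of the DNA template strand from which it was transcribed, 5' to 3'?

5'-TAACCGTCTCGCGCGGTGCG-3'

Replace U with T to get the coding DNA strand: CGCACCGCGCGAGACGGTTA. The template strand is its reverse complement (complement GCGTGGCGCGCTCTGCCAAT, then reverse).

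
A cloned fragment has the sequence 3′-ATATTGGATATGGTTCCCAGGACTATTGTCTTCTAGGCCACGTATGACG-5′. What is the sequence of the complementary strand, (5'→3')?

5'-TATAACCTATACCAAGGGTCCTGATAACAGAAGATCCGGTGCATACTGC-3'

The strand is given 3'→5', so its complement runs 5'→3' in the same left-to-right order: pair each base A↔T, G↔C.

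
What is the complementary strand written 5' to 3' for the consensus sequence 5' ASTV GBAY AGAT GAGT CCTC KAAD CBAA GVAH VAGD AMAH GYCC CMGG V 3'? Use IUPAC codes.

Standard pairs A↔T, G↔C; ambiguity codes pair Y↔R, M↔K, S↔S, B↔V, D↔H. Complement (TSABCVTRTCTACTCAGGAGMTTHGVTTCBTDBTCHTKTDCRGGGKCCB), then reverse for 5'→3'.

5'-BCCKGGGRCDTKTHCTBDTBCTTVGHTTMGAGGACTCATCTRTVCBAST-3'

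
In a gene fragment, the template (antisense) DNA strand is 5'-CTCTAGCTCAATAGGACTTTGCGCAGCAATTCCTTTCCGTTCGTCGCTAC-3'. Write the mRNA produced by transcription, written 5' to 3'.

RNA polymerase reads the template 3'→5' and synthesizes mRNA 5'→3' by base-pairing (A→U, T→A, G↔C). The complement of the template is GAGATCGAGTTATCCTGAAACGCGTCGTTAAGGAAAGGCAAGCAGCGATG; antiparallel, so 5'→3' the coding strand is GTAGCGACGAACGGAAAGGAATTGCTGCGCAAAGTCCTATTGAGCTAGAG. Replace T with U for the mRNA.

5′-GUAGCGACGAACGGAAAGGAAUUGCUGCGCAAAGUCCUAUUGAGCUAGAG-3′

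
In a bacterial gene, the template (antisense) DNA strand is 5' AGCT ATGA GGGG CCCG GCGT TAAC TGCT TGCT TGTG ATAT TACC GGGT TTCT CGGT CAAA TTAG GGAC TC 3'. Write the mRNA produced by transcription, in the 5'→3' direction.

RNA polymerase reads the template 3'→5' and synthesizes mRNA 5'→3' by base-pairing (A→U, T→A, G↔C). The complement of the template is TCGATACTCCCCGGGCCGCAATTGACGAACGAACACTATAATGGCCCAAAGAGCCAGTTTAATCCCTGAG; antiparallel, so 5'→3' the coding strand is GAGTCCCTAATTTGACCGAGAAACCCGGTAATATCACAAGCAAGCAGTTAACGCCGGGCCCCTCATAGCT. Replace T with U for the mRNA.

5'-GAGUCCCUAAUUUGACCGAGAAACCCGGUAAUAUCACAAGCAAGCAGUUAACGCCGGGCCCCUCAUAGCU-3'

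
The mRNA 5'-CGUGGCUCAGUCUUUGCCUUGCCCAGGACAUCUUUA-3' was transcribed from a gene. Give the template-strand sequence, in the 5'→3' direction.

5'-TAAAGATGTCCTGGGCAAGGCAAAGACTGAGCCACG-3'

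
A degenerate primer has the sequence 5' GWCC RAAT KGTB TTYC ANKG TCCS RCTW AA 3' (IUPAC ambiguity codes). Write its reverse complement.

5'-TTWAGYSGGACMNTGRAAVACMATTYGGWC-3'

Standard pairs A↔T, G↔C; ambiguity codes pair R↔Y, K↔M, W↔W, S↔S, B↔V, N↔N. Complement (CWGGYTTAMCAVAARGTNMCAGGSYGAWTT), then reverse for 5'→3'.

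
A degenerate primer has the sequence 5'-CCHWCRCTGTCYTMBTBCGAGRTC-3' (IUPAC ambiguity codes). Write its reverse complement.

5'-GAYCTCGVAVKARGACAGYGWDGG-3'

Standard pairs A↔T, G↔C; ambiguity codes pair R↔Y, M↔K, W↔W, B↔V, H↔D. Complement (GGDWGYGACAGRAKVAVGCTCYAG), then reverse for 5'→3'.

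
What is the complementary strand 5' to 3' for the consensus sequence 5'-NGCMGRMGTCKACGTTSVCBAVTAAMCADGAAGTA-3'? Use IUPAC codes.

Standard pairs A↔T, G↔C; ambiguity codes pair R↔Y, M↔K, S↔S, B↔V, D↔H, N↔N. Complement (NCGKCYKCAGMTGCAASBGVTBATTKGTHCTTCAT), then reverse for 5'→3'.

5'-TACTTCHTGKTTABTVGBSAACGTMGACKYCKGCN-3'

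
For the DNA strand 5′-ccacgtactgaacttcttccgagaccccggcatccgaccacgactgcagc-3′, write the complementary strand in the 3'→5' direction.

3'-GGTGCATGACTTGAAGAAGGCTCTGGGGCCGTAGGCTGGTGCTGACGTCG-5'

Base-pairing A↔T, G↔C gives the complement. The complementary strand is antiparallel, so paired with a 5'→3' strand it runs 3'→5'.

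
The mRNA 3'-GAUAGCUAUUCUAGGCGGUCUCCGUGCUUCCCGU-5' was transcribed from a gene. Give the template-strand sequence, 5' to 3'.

5'-CTATCGATAAGATCCGCCAGAGGCACGAAGGGCA-3'

Written 5'→3' the mRNA is UGCCCUUCGUGCCUCUGGCGGAUCUUAUCGAUAG, so the coding DNA strand is TGCCCTTCGTGCCTCTGGCGGATCTTATCGATAG. The template is its reverse complement.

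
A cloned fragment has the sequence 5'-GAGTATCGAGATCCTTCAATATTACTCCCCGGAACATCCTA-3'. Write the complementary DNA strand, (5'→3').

The complement of GAGTATCGAGATCCTTCAATATTACTCCCCGGAACATCCTA is CTCATAGCTCTAGGAAGTTATAATGAGGGGCCTTGTAGGAT (A↔T, G↔C). DNA strands are antiparallel, so the complementary strand runs 3'→5'; reversing gives the 5'→3' form.

5'-TAGGATGTTCCGGGGAGTAATATTGAAGGATCTCGATACTC-3'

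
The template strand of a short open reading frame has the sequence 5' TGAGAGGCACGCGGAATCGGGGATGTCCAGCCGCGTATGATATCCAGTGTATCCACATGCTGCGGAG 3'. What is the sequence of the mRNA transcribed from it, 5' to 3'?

5'-CUCCGCAGCAUGUGGAUACACUGGAUAUCAUACGCGGCUGGACAUCCCCGAUUCCGCGUGCCUCUCA-3'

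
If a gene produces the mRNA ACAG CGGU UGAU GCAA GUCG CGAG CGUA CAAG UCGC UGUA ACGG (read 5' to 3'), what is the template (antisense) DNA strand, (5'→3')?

Replace U with T to get the coding DNA strand: ACAGCGGTTGATGCAAGTCGCGAGCGTACAAGTCGCTGTAACGG. The template strand is its reverse complement (complement TGTCGCCAACTACGTTCAGCGCTCGCATGTTCAGCGACATTGCC, then reverse).

5'-CCGTTACAGCGACTTGTACGCTCGCGACTTGCATCAACCGCTGT-3'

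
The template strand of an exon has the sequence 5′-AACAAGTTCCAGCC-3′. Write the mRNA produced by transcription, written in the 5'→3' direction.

5'-GGCUGGAACUUGUU-3'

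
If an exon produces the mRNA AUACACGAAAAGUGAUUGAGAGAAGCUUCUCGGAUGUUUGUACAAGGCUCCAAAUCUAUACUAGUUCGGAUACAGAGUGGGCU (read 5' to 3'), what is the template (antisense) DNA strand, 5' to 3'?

Replace U with T to get the coding DNA strand: ATACACGAAAAGTGATTGAGAGAAGCTTCTCGGATGTTTGTACAAGGCTCCAAATCTATACTAGTTCGGATACAGAGTGGGCT. The template strand is its reverse complement (complement TATGTGCTTTTCACTAACTCTCTTCGAAGAGCCTACAAACATGTTCCGAGGTTTAGATATGATCAAGCCTATGTCTCACCCGA, then reverse).

5'-AGCCCACTCTGTATCCGAACTAGTATAGATTTGGAGCCTTGTACAAACATCCGAGAAGCTTCTCTCAATCACTTTTCGTGTAT-3'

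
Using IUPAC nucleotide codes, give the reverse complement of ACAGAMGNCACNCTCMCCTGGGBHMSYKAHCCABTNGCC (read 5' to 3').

Standard pairs A↔T, G↔C; ambiguity codes pair Y↔R, M↔K, S↔S, B↔V, H↔D, N↔N. Complement (TGTCTKCNGTGNGAGKGGACCCVDKSRMTDGGTVANCGG), then reverse for 5'→3'.

5'-GGCNAVTGGDTMRSKDVCCCAGGKGAGNGTGNCKTCTGT-3'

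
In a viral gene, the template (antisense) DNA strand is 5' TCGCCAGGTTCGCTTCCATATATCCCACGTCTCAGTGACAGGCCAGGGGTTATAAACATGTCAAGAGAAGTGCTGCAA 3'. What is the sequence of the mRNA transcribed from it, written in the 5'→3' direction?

5'-UUGCAGCACUUCUCUUGACAUGUUUAUAACCCCUGGCCUGUCACUGAGACGUGGGAUAUAUGGAAGCGAACCUGGCGA-3'

RNA polymerase reads the template 3'→5' and synthesizes mRNA 5'→3' by base-pairing (A→U, T→A, G↔C). The complement of the template is AGCGGTCCAAGCGAAGGTATATAGGGTGCAGAGTCACTGTCCGGTCCCCAATATTTGTACAGTTCTCTTCACGACGTT; antiparallel, so 5'→3' the coding strand is TTGCAGCACTTCTCTTGACATGTTTATAACCCCTGGCCTGTCACTGAGACGTGGGATATATGGAAGCGAACCTGGCGA. Replace T with U for the mRNA.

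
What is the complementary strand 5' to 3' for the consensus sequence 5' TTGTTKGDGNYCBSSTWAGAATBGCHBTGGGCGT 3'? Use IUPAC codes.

5'-ACGCCCAVDGCVATTCTWASSVGRNCHCMAACAA-3'

Standard pairs A↔T, G↔C; ambiguity codes pair Y↔R, K↔M, W↔W, S↔S, B↔V, D↔H, N↔N. Complement (AACAAMCHCNRGVSSAWTCTTAVCGDVACCCGCA), then reverse for 5'→3'.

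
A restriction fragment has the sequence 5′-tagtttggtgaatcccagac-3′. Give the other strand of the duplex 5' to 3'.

5'-GTCTGGGATTCACCAAACTA-3'

Pairing A↔T and G↔C gives ATCAAACCACTTAGGGTCTG, running 3'→5'. Reverse for the 5'→3' convention.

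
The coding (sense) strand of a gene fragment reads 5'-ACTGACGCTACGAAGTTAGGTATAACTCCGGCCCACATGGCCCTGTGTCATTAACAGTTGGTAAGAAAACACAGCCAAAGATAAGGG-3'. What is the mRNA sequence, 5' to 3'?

5'-ACUGACGCUACGAAGUUAGGUAUAACUCCGGCCCACAUGGCCCUGUGUCAUUAACAGUUGGUAAGAAAACACAGCCAAAGAUAAGGG-3'

mRNA has the coding-strand sequence with U in place of T.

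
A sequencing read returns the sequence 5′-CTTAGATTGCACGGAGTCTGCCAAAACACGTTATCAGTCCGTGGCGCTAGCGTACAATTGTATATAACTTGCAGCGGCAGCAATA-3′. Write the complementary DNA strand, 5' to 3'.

5'-TATTGCTGCCGCTGCAAGTTATATACAATTGTACGCTAGCGCCACGGACTGATAACGTGTTTTGGCAGACTCCGTGCAATCTAAG-3'

Pairing A↔T and G↔C gives GAATCTAACGTGCCTCAGACGGTTTTGTGCAATAGTCAGGCACCGCGATCGCATGTTAACATATATTGAACGTCGCCGTCGTTAT, running 3'→5'. Reverse for the 5'→3' convention.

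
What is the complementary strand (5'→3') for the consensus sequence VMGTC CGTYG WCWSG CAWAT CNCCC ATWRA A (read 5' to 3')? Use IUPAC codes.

Standard pairs A↔T, G↔C; ambiguity codes pair R↔Y, M↔K, W↔W, S↔S, V↔B, N↔N. Complement (BKCAGGCARCWGWSCGTWTAGNGGGTAWYTT), then reverse for 5'→3'.

5'-TTYWATGGGNGATWTGCSWGWCRACGGACKB-3'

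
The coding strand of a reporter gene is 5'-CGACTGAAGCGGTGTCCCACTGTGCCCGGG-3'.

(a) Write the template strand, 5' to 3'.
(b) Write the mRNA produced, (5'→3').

(a) 5'-CCCGGGCACAGTGGGACACCGCTTCAGTCG-3'
(b) 5'-CGACUGAAGCGGUGUCCCACUGUGCCCGGG-3'

(a) The template strand is the reverse complement of the coding strand: complement GCTGACTTCGCCACAGGGTGACACGGGCCC, then reverse.
(b) mRNA matches the coding strand with T→U.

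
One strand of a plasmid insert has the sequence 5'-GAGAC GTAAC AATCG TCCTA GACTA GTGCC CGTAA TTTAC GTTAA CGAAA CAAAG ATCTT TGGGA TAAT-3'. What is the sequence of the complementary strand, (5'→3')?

Pairing A↔T and G↔C gives CTCTGCATTGTTAGCAGGATCTGATCACGGGCATTAAATGCAATTGCTTTGTTTCTAGAAACCCTATTA, running 3'→5'. Reverse for the 5'→3' convention.

5'-ATTATCCCAAAGATCTTTGTTTCGTTAACGTAAATTACGGGCACTAGTCTAGGACGATTGTTACGTCTC-3'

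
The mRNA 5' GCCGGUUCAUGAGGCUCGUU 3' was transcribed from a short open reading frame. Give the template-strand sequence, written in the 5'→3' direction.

Replace U with T to get the coding DNA strand: GCCGGTTCATGAGGCTCGTT. The template strand is its reverse complement (complement CGGCCAAGTACTCCGAGCAA, then reverse).

5'-AACGAGCCTCATGAACCGGC-3'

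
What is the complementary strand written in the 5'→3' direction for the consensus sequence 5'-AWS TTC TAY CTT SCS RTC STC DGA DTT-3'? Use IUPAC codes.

5′-AAHTCHGASGAYSGSAAGRTAGAASWT-3′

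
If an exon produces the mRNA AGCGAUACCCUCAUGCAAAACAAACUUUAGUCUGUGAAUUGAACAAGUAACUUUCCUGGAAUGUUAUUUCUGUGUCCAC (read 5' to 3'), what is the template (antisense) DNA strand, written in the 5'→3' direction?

Replace U with T to get the coding DNA strand: AGCGATACCCTCATGCAAAACAAACTTTAGTCTGTGAATTGAACAAGTAACTTTCCTGGAATGTTATTTCTGTGTCCAC. The template strand is its reverse complement (complement TCGCTATGGGAGTACGTTTTGTTTGAAATCAGACACTTAACTTGTTCATTGAAAGGACCTTACAATAAAGACACAGGTG, then reverse).

5'-GTGGACACAGAAATAACATTCCAGGAAAGTTACTTGTTCAATTCACAGACTAAAGTTTGTTTTGCATGAGGGTATCGCT-3'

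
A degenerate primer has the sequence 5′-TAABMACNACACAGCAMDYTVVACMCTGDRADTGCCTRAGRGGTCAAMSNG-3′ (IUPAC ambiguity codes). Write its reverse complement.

Standard pairs A↔T, G↔C; ambiguity codes pair R↔Y, M↔K, S↔S, B↔V, D↔H, N↔N. Complement (ATTVKTGNTGTGTCGTKHRABBTGKGACHYTHACGGAYTCYCCAGTTKSNC), then reverse for 5'→3'.

5'-CNSKTTGACCYCTYAGGCAHTYHCAGKGTBBARHKTGCTGTGTNGTKVTTA-3'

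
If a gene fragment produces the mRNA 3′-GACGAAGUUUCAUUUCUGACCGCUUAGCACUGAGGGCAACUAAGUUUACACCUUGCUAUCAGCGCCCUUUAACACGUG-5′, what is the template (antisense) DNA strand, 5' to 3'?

Written 5'→3' the mRNA is GUGCACAAUUUCCCGCGACUAUCGUUCCACAUUUGAAUCAACGGGAGUCACGAUUCGCCAGUCUUUACUUUGAAGCAG, so the coding DNA strand is GTGCACAATTTCCCGCGACTATCGTTCCACATTTGAATCAACGGGAGTCACGATTCGCCAGTCTTTACTTTGAAGCAG. The template is its reverse complement.

5′-CTGCTTCAAAGTAAAGACTGGCGAATCGTGACTCCCGTTGATTCAAATGTGGAACGATAGTCGCGGGAAATTGTGCAC-3′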